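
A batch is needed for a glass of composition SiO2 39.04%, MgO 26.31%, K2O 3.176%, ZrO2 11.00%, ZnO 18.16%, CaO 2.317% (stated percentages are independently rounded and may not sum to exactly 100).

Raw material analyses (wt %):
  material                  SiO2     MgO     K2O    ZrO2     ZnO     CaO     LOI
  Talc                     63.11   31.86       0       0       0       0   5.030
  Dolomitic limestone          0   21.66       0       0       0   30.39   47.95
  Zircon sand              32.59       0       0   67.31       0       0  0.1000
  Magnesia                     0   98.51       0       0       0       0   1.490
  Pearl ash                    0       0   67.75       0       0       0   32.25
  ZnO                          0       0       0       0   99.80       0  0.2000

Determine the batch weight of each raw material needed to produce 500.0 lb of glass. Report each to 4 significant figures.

Batch per 500.0 lb glass:
  Talc: 267.1 lb
  Dolomitic limestone: 38.12 lb
  Zircon sand: 81.71 lb
  Magnesia: 38.77 lb
  Pearl ash: 23.44 lb
  ZnO: 90.98 lb
Total batch = 540.1 lb; LOI loss = 40.11 lb; yield = 92.57%

Mid-chain values are displayed (rounded to 4 significant digits) on the page — all internal work carries full float precision from first step to last; every reported number takes exactly one rounding. The derived quantities (ignition loss, glass mass, the six compositions, totals, the yield) are recomputed in full float precision from the batch weights for 500.0 lb of glass as given in the problem or the answer.
Per-oxide target masses for 500.0 lb glass:
  SiO2: 39.04% × 500.0 = 195.2 lb
  MgO: 26.31% × 500.0 = 131.6 lb
  K2O: 3.176% × 500.0 = 15.88 lb
  ZrO2: 11.00% × 500.0 = 55.00 lb
  ZnO: 18.16% × 500.0 = 90.80 lb
  CaO: 2.317% × 500.0 = 11.58 lb
A balance pass over the oxides, per the reported batch figures, per the basis as stated (sums match the target masses once rounding is allowed for):
  SiO2: 267.1·0.6311 + 81.71·0.3259 = 195.2 lb (target 195.2 lb)
  MgO: 267.1·0.3186 + 38.12·0.2166 + 38.77·0.9851 = 131.5 lb (target 131.6 lb)
  K2O: 23.44·0.6775 = 15.88 lb (target 15.88 lb)
  ZrO2: 81.71·0.6731 = 55.00 lb (target 55.00 lb)
  ZnO: 90.98·0.9980 = 90.80 lb (target 90.80 lb)
  CaO: 38.12·0.3039 = 11.58 lb (target 11.58 lb)
Glass-mass bookkeeping: batch total minus LOI = 500.0 lb (oxide target masses add up to 500.0 lb; stated basis 500.0 lb — gaps are rounding artifacts).
Batch total: Σ batch = 540.1 lb; Σ batch·LOI gives LOI loss = 40.11 lb; as yield: glass ÷ batch → 92.57%.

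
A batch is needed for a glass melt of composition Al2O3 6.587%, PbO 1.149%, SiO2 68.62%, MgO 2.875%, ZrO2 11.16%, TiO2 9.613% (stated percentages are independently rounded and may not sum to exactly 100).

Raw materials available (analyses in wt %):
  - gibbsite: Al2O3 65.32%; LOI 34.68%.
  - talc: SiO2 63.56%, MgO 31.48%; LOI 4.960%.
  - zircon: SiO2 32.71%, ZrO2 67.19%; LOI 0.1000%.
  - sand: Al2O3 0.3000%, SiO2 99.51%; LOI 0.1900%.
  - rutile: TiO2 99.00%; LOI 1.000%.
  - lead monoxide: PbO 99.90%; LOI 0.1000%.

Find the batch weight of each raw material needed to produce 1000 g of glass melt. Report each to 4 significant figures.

Full precision is kept in all steps. Values along the way appear, with 4-significant-digit rounding, across the worked steps; a single rounding produces every reported number. Derived quantities (the yield, the totals, the six compositions, LOI, glass mass) are rebuilt using the weight values at 1000 g of glass in exact precision as they appear in problem or answer.
The oxide mass targets at 1000 g glass melt:
  Al2O3: 6.587% × 1000 = 65.87 g
  PbO: 1.149% × 1000 = 11.49 g
  SiO2: 68.62% × 1000 = 686.2 g
  MgO: 2.875% × 1000 = 28.75 g
  ZrO2: 11.16% × 1000 = 111.6 g
  TiO2: 9.613% × 1000 = 96.13 g
A balance pass over the oxides, on the weights just shown, for the quoted basis mass (summed amounts equal target values inside rounding margins):
  Al2O3: 98.19·0.6532 + 576.6·0.003000 = 65.87 g (target 65.87 g)
  PbO: 11.50·0.9990 = 11.49 g (target 11.49 g)
  SiO2: 91.33·0.6356 + 166.1·0.3271 + 576.6·0.9951 = 686.2 g (target 686.2 g)
  MgO: 91.33·0.3148 = 28.75 g (target 28.75 g)
  ZrO2: 166.1·0.6719 = 111.6 g (target 111.6 g)
  TiO2: 97.10·0.9900 = 96.13 g (target 96.13 g)
Glass-mass closure: the batch minus its LOI: 1000 g (oxide target masses add up to 1000 g; stated basis 1000 g — differing by rounding only).
Whole-batch sum: Σ batch = 1041 g; the LOI term Σ batch·LOI equals 40.83 g; yield, glass over the total, = 96.08%.

Batch per 1000 g glass melt:
  gibbsite: 98.19 g
  talc: 91.33 g
  zircon: 166.1 g
  sand: 576.6 g
  rutile: 97.10 g
  lead monoxide: 11.50 g
Total batch = 1041 g; LOI loss = 40.83 g; yield = 96.08%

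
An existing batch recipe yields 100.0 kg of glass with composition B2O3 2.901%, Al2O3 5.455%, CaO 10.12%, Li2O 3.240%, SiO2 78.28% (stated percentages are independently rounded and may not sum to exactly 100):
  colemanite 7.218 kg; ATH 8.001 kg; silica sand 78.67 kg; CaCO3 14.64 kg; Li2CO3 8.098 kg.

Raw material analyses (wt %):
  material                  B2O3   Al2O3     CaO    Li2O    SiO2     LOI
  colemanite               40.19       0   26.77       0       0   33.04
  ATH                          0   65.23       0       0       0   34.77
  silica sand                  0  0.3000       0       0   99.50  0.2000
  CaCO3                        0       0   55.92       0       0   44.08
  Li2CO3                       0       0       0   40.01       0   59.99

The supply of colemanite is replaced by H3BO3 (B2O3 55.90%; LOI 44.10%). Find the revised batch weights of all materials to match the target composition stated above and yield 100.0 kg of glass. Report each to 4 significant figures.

Intermediates are displayed, with 4-significant-figure rounding, on the page — the whole derivation runs at full float precision all the way through; exactly one rounding lands on every reported figure — all derived quantities, including the yield, the totals, glass mass, LOI, the five compositions, are re-derived starting from the weights for 100.0 kg of glass in exact precision precisely as stated by the question or the answer.
Target masses of each oxide per 100.0 kg glass:
  B2O3: 2.901% × 100.0 = 2.901 kg
  Al2O3: 5.455% × 100.0 = 5.455 kg
  CaO: 10.12% × 100.0 = 10.12 kg
  Li2O: 3.240% × 100.0 = 3.240 kg
  SiO2: 78.28% × 100.0 = 78.28 kg
Per-oxide balance check applying the batch weights above, against the basis in use (sum by sum, the targets are met modulo rounding of the values):
  B2O3: 5.190·0.5590 = 2.901 kg (target 2.901 kg)
  Al2O3: 8.001·0.6523 + 78.67·0.003000 = 5.455 kg (target 5.455 kg)
  CaO: 18.10·0.5592 = 10.12 kg (target 10.12 kg)
  Li2O: 8.098·0.4001 = 3.240 kg (target 3.240 kg)
  SiO2: 78.67·0.9950 = 78.28 kg (target 78.28 kg)
Glass mass check: the batch minus its LOI: 99.99 kg (per-oxide target masses sum to 100.0 kg; against the stated basis, 100.0 kg — deltas are rounding alone).
Batch grand total — Σ batch = 118.1 kg; loss to ignition Σ batch·LOI = 18.06 kg; glass ÷ batch gives a yield of 84.70%.

Revised batch per 100.0 kg glass:
  H3BO3: 5.190 kg
  ATH: 8.001 kg
  silica sand: 78.67 kg
  CaCO3: 18.10 kg
  Li2CO3: 8.098 kg
Total batch = 118.1 kg; LOI loss = 18.06 kg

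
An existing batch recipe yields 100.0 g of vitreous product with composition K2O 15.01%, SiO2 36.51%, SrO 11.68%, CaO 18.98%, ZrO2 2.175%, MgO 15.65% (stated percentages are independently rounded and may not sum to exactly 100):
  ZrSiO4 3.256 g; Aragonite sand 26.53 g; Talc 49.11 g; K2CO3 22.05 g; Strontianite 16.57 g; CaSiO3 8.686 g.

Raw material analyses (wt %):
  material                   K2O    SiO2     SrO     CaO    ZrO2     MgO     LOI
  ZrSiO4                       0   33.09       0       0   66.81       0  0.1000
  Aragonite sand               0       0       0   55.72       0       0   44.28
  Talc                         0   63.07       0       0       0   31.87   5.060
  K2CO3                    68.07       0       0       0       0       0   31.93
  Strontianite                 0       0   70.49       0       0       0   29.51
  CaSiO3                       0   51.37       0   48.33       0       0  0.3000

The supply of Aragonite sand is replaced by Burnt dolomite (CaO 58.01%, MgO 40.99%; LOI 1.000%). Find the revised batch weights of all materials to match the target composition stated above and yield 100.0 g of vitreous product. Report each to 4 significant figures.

The intermediate values are shown rounded to four significant figures within the worked lines; all internal work holds full float precision at every stage. Each reported figure carries a single rounding. All derived quantities, which include glass mass, the totals, ignition loss, the six compositions, the yield, are re-derived at full precision, as given in question or answer, starting from the weights for 100.0 g of glass.
Target oxide masses per 100.0 g vitreous product:
  K2O: 15.01% × 100.0 = 15.01 g
  SiO2: 36.51% × 100.0 = 36.51 g
  SrO: 11.68% × 100.0 = 11.68 g
  CaO: 18.98% × 100.0 = 18.98 g
  ZrO2: 2.175% × 100.0 = 2.175 g
  MgO: 15.65% × 100.0 = 15.65 g
Oxide-by-oxide audit from the weights as reported, under the basis named above (oxide sums agree with the targets within answer rounding):
  K2O: 22.05·0.6807 = 15.01 g (target 15.01 g)
  SiO2: 3.256·0.3309 + 34.95·0.6307 + 26.06·0.5137 = 36.51 g (target 36.51 g)
  SrO: 16.57·0.7049 = 11.68 g (target 11.68 g)
  CaO: 11.00·0.5801 + 26.06·0.4833 = 18.98 g (target 18.98 g)
  ZrO2: 3.256·0.6681 = 2.175 g (target 2.175 g)
  MgO: 11.00·0.4099 + 34.95·0.3187 = 15.65 g (target 15.65 g)
Mass balance on the glass: the batch minus its LOI: 100.0 g (the Σ of target masses is 100.0 g; stated basis 100.0 g — differing by rounding only).
Batch total: Σ batch = 113.9 g; LOI removed, Σ of batch·LOI: 13.89 g; the yield ratio, glass ÷ batch: 87.80%.

Revised batch per 100.0 g vitreous product:
  ZrSiO4: 3.256 g
  Burnt dolomite: 11.00 g
  Talc: 34.95 g
  K2CO3: 22.05 g
  Strontianite: 16.57 g
  CaSiO3: 26.06 g
Total batch = 113.9 g; LOI loss = 13.89 g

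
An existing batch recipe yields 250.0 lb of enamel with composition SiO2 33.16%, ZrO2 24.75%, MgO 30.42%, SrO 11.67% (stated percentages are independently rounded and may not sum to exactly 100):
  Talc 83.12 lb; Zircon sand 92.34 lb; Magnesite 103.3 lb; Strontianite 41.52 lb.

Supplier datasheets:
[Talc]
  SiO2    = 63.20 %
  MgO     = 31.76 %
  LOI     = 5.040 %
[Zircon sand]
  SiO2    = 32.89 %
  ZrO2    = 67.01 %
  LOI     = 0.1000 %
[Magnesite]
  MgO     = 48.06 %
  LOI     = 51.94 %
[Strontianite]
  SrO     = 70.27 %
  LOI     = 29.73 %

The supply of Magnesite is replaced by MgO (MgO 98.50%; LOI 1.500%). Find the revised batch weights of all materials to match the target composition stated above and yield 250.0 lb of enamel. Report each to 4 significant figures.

All arithmetic runs at full precision in every operation; values along the way are shown, rounded to 4 significant figures, when written out — exactly one rounding lands on each reported result — the derived quantities are carried in full float precision (the four compositions, glass mass, the yield, totals, ignition loss) from the batch weights per 250.0 lb of glass exactly as shown in question or answer.
Target oxide masses per 250.0 lb enamel:
  SiO2: 33.16% × 250.0 = 82.90 lb
  ZrO2: 24.75% × 250.0 = 61.88 lb
  MgO: 30.42% × 250.0 = 76.05 lb
  SrO: 11.67% × 250.0 = 29.18 lb
Sums-versus-targets review given the weights on record, on the stated basis (summed amounts equal target values within answer rounding):
  SiO2: 83.12·0.6320 + 92.34·0.3289 = 82.90 lb (target 82.90 lb)
  ZrO2: 92.34·0.6701 = 61.88 lb (target 61.88 lb)
  MgO: 83.12·0.3176 + 50.41·0.9850 = 76.05 lb (target 76.05 lb)
  SrO: 41.52·0.7027 = 29.18 lb (target 29.18 lb)
Glass-mass sanity pass: batch total minus LOI = 250.0 lb (the Σ of target masses is 250.0 lb; against the stated basis, 250.0 lb — gaps are rounding artifacts).
Whole-batch sum: Σ batch = 267.4 lb; LOI loss = Σ batch·LOI = 17.38 lb; the yield ratio, glass ÷ batch: 93.50%.

Revised batch per 250.0 lb enamel:
  Talc: 83.12 lb
  Zircon sand: 92.34 lb
  MgO: 50.41 lb
  Strontianite: 41.52 lb
Total batch = 267.4 lb; LOI loss = 17.38 lb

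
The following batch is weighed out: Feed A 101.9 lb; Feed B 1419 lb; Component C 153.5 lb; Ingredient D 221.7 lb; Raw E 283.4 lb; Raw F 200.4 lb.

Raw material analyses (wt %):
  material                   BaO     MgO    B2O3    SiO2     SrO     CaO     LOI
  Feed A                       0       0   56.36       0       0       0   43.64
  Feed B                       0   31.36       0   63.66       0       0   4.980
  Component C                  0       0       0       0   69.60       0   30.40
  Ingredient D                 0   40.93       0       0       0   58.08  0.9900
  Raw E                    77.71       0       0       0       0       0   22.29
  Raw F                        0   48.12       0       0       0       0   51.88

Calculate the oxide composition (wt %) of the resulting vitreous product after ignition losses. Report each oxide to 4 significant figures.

Working values are shown, rounded to 4 significant figures, in the printout. All internal work maintains exact precision end to end. Each reported value undergoes a single rounding — all derived quantities, including glass mass, the totals, LOI, the six compositions, the yield, are carried from the weighed amounts for 2049 lb of glass in exact precision, exactly as shown in either problem or answer.
What the batch supplies per oxide:
  BaO: 283.4·0.7771 = 220.2 lb
  MgO: 1419·0.3136 + 221.7·0.4093 + 200.4·0.4812 = 632.2 lb
  B2O3: 101.9·0.5636 = 57.43 lb
  SiO2: 1419·0.6366 = 903.3 lb
  SrO: 153.5·0.6960 = 106.8 lb
  CaO: 221.7·0.5808 = 128.8 lb
LOI: 101.9·0.4364 + 1419·0.04980 + 153.5·0.3040 + 221.7·0.009900 + 283.4·0.2229 + 200.4·0.5188 = 331.1 lb
Resulting glass, batch − LOI: 2380 − 331.1 = 2049 lb (matching Σ of the oxides)
each oxide over glass, ×100, is wt %

Glass mass = 2049 lb (batch 2380 − LOI 331.1).
Composition: BaO 10.75%, MgO 30.86%, B2O3 2.803%, SiO2 44.09%, SrO 5.215%, CaO 6.285%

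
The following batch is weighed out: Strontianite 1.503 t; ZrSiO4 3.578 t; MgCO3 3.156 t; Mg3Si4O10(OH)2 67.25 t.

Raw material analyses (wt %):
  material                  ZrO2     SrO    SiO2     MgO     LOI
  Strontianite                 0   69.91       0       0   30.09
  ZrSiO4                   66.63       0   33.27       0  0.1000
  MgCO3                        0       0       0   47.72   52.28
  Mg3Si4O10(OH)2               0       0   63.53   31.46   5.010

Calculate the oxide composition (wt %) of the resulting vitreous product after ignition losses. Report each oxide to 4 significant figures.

Intermediates are printed (rounded to four significant digits) on the page — all internal work holds exact precision throughout. Each reported number sees exactly one rounding. All derived quantities, including the totals, net glass mass, yield, ignition loss, four oxide percentages, are rebuilt from the batch weights per 70.01 t of glass at full float precision as written in the question or the answer.
Mass of each oxide from the mix:
  ZrO2: 3.578·0.6663 = 2.384 t
  SrO: 1.503·0.6991 = 1.051 t
  SiO2: 3.578·0.3327 + 67.25·0.6353 = 43.91 t
  MgO: 3.156·0.4772 + 67.25·0.3146 = 22.66 t
LOI: 1.503·0.3009 + 3.578·0.001000 + 3.156·0.5228 + 67.25·0.05010 = 5.475 t
Resulting glass, batch − LOI: 75.49 − 5.475 = 70.01 t (matching Σ of the oxides)
wt %: oxide over glass, times 100

Glass mass = 70.01 t (batch 75.49 − LOI 5.475).
Composition: ZrO2 3.405%, SrO 1.501%, SiO2 62.72%, MgO 32.37%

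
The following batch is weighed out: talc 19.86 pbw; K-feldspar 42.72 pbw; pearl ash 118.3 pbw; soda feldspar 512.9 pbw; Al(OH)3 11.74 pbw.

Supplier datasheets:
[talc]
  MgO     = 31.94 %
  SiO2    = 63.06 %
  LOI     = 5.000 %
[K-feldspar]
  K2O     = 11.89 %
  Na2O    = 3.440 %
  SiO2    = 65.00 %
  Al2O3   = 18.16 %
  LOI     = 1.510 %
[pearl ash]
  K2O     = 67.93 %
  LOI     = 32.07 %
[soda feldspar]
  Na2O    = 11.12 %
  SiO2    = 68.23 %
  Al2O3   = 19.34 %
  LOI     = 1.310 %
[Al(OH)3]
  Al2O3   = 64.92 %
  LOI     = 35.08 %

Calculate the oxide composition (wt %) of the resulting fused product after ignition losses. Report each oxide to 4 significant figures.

Glass mass = 655.1 pbw (batch 705.5 − LOI 50.41).
Composition: MgO 0.9683%, K2O 13.04%, Na2O 8.930%, SiO2 59.57%, Al2O3 17.49%

Values along the way are displayed, rounded to four significant figures, on the page. Every computation keeps full precision through the solve. Every reported value is rounded exactly once — the derived quantities (ignition loss, net glass mass, the five compositions, yield, the totals) are rebuilt in exact precision from the batch weights on 655.1 pbw of glass precisely as stated by the problem or the answer.
Per-oxide mass from batch:
  MgO: 19.86·0.3194 = 6.343 pbw
  K2O: 42.72·0.1189 + 118.3·0.6793 = 85.44 pbw
  Na2O: 42.72·0.03440 + 512.9·0.1112 = 58.50 pbw
  SiO2: 19.86·0.6306 + 42.72·0.6500 + 512.9·0.6823 = 390.2 pbw
  Al2O3: 42.72·0.1816 + 512.9·0.1934 + 11.74·0.6492 = 114.6 pbw
LOI: 19.86·0.05000 + 42.72·0.01510 + 118.3·0.3207 + 512.9·0.01310 + 11.74·0.3508 = 50.41 pbw
Glass = total batch minus LOI = 705.5 − 50.41 = 655.1 pbw (the oxide masses sum to this)
wt %: oxide over glass, times 100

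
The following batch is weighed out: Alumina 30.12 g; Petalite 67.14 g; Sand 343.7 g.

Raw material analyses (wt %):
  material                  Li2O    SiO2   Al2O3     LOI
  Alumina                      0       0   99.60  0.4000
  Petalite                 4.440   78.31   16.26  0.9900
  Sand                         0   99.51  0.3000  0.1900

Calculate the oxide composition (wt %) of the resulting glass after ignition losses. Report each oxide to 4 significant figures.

Glass mass = 439.5 g (batch 441.0 − LOI 1.438).
Composition: Li2O 0.6782%, SiO2 89.78%, Al2O3 9.544%

All arithmetic maintains full precision in every operation — working values are shown (rounded to 4 significant figures) as written — each reported number is rounded only once; all derived quantities (yield, three oxide percentages, the totals, ignition loss, net glass mass) are rebuilt at full float precision from the batch weights on 439.5 g of glass exactly as printed in the problem or the answer.
Per-oxide mass from batch:
  Li2O: 67.14·0.04440 = 2.981 g
  SiO2: 67.14·0.7831 + 343.7·0.9951 = 394.6 g
  Al2O3: 30.12·0.9960 + 67.14·0.1626 + 343.7·0.003000 = 41.95 g
LOI: 30.12·0.004000 + 67.14·0.009900 + 343.7·0.001900 = 1.438 g
Net of LOI, the glass mass = 441.0 − 1.438 = 439.5 g (= the summed oxide contributions)
wt %: oxide over glass, times 100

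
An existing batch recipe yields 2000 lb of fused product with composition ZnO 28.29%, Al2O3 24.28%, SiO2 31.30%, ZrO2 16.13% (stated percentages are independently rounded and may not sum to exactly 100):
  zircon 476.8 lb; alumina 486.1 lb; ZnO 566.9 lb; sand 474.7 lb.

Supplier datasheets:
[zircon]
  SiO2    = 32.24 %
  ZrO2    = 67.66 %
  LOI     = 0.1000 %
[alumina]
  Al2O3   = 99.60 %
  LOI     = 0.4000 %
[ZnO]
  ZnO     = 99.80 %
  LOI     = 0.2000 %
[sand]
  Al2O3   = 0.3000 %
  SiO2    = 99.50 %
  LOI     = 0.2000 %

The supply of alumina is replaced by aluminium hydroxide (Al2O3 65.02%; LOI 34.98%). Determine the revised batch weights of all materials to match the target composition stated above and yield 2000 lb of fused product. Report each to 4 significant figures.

Revised batch per 2000 lb fused product:
  zircon: 476.8 lb
  aluminium hydroxide: 744.7 lb
  ZnO: 566.9 lb
  sand: 474.7 lb
Total batch = 2263 lb; LOI loss = 263.1 lb

All internal work holds exact precision through the solve; the intermediate values are printed (rounded to 4 significant digits) alongside each step; every reported result is rounded just once; the derived quantities are recomputed from the batch weights per 2000 lb of glass at full float precision (LOI, yield, four oxide percentages, totals, glass mass), as written in the problem or the answer.
Target masses of each oxide per 2000 lb fused product:
  ZnO: 28.29% × 2000 = 565.8 lb
  Al2O3: 24.28% × 2000 = 485.6 lb
  SiO2: 31.30% × 2000 = 626.0 lb
  ZrO2: 16.13% × 2000 = 322.6 lb
Mass-balance tally per oxide from the weights as reported, on the stated basis (sums match the target masses exact up to rounding of places):
  ZnO: 566.9·0.9980 = 565.8 lb (target 565.8 lb)
  Al2O3: 744.7·0.6502 + 474.7·0.003000 = 485.6 lb (target 485.6 lb)
  SiO2: 476.8·0.3224 + 474.7·0.9950 = 626.0 lb (target 626.0 lb)
  ZrO2: 476.8·0.6766 = 322.6 lb (target 322.6 lb)
Glass mass check: batch Σ − ignition loss = 2000 lb (targets for the oxides total 2000 lb; against the stated basis, 2000 lb — deltas are rounding alone).
Total batch = Σ batch = 2263 lb; loss to ignition Σ batch·LOI = 263.1 lb; as yield: glass ÷ batch → 88.38%.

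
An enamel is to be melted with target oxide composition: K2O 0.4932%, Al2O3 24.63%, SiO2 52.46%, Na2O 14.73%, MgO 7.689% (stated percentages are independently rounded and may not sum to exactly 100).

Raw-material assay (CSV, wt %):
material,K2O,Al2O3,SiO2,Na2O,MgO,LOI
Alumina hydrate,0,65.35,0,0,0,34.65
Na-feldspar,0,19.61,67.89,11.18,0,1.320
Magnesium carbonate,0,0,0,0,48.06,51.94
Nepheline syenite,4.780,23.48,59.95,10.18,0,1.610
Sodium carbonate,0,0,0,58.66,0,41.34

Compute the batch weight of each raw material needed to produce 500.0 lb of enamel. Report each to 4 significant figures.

Values along the way are shown (rounded to 4 significant figures) alongside each step. The whole derivation maintains full precision through every step — each reported number is rounded once only; the derived quantities, including ignition loss, the yield, five oxide percentages, the totals, net glass mass, are rebuilt from the weighed amounts for 500.0 lb of glass at exact precision as given in question or answer.
Target masses of each oxide per 500.0 lb enamel:
  K2O: 0.4932% × 500.0 = 2.466 lb
  Al2O3: 24.63% × 500.0 = 123.2 lb
  SiO2: 52.46% × 500.0 = 262.3 lb
  Na2O: 14.73% × 500.0 = 73.65 lb
  MgO: 7.689% × 500.0 = 38.44 lb
Verifying the oxide balance applying the batch weights above, relative to the basis at hand (oxide sums agree with the targets up to rounding of the answer):
  K2O: 51.59·0.04780 = 2.466 lb (target 2.466 lb)
  Al2O3: 67.64·0.6535 + 340.8·0.1961 + 51.59·0.2348 = 123.1 lb (target 123.2 lb)
  SiO2: 340.8·0.6789 + 51.59·0.5995 = 262.3 lb (target 262.3 lb)
  Na2O: 340.8·0.1118 + 51.59·0.1018 + 51.65·0.5866 = 73.65 lb (target 73.65 lb)
  MgO: 79.99·0.4806 = 38.44 lb (target 38.44 lb)
Glass-mass closure: total batch − LOI = 500.0 lb (the targets, summed, come to 500.0 lb; the stated basis being 500.0 lb — deltas are rounding alone).
Whole-batch sum: Σ batch = 591.7 lb; LOI removed, Σ of batch·LOI: 91.67 lb; yield: glass divided by total = 84.51%.

Batch per 500.0 lb enamel:
  Alumina hydrate: 67.64 lb
  Na-feldspar: 340.8 lb
  Magnesium carbonate: 79.99 lb
  Nepheline syenite: 51.59 lb
  Sodium carbonate: 51.65 lb
Total batch = 591.7 lb; LOI loss = 91.67 lb; yield = 84.51%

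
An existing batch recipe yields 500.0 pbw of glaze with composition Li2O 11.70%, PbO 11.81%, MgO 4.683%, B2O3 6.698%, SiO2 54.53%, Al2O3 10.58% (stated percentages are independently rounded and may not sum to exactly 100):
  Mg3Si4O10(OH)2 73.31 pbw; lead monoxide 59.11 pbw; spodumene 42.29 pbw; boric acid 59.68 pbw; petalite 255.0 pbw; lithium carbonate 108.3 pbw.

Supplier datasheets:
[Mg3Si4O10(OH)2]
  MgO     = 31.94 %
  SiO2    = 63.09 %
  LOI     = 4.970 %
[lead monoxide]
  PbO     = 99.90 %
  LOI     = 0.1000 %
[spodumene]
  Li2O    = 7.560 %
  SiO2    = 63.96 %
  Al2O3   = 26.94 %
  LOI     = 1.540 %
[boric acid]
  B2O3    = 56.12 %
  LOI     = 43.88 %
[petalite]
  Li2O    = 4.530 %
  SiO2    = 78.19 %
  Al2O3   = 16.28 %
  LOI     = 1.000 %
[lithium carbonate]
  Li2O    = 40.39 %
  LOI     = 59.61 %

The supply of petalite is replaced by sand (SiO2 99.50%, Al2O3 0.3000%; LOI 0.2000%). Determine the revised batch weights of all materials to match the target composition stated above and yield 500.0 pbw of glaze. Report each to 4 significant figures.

Revised batch per 500.0 pbw glaze:
  Mg3Si4O10(OH)2: 73.31 pbw
  lead monoxide: 59.11 pbw
  spodumene: 195.2 pbw
  boric acid: 59.68 pbw
  sand: 102.0 pbw
  lithium carbonate: 108.3 pbw
Total batch = 597.6 pbw; LOI loss = 97.66 pbw

The whole derivation keeps exact precision in all steps — intermediates are printed with 4-significant-digit rounding in the printout. Exactly one rounding lands on each reported result; all derived quantities, including totals, the yield, ignition loss, the six compositions, glass mass, are rebuilt using the weight values for 500.0 pbw of glass in full precision, precisely as stated by problem or answer.
Oxide mass targets, per 500.0 pbw glaze:
  Li2O: 11.70% × 500.0 = 58.50 pbw
  PbO: 11.81% × 500.0 = 59.05 pbw
  MgO: 4.683% × 500.0 = 23.42 pbw
  B2O3: 6.698% × 500.0 = 33.49 pbw
  SiO2: 54.53% × 500.0 = 272.6 pbw
  Al2O3: 10.58% × 500.0 = 52.90 pbw
Checking each oxide sum applying the batch weights above, per the basis as stated (oxide sums agree with the targets inside rounding margins):
  Li2O: 195.2·0.07560 + 108.3·0.4039 = 58.50 pbw (target 58.50 pbw)
  PbO: 59.11·0.9990 = 59.05 pbw (target 59.05 pbw)
  MgO: 73.31·0.3194 = 23.42 pbw (target 23.42 pbw)
  B2O3: 59.68·0.5612 = 33.49 pbw (target 33.49 pbw)
  SiO2: 73.31·0.6309 + 195.2·0.6396 + 102.0·0.9950 = 272.6 pbw (target 272.6 pbw)
  Al2O3: 195.2·0.2694 + 102.0·0.003000 = 52.89 pbw (target 52.90 pbw)
The glass-mass cross-check: batch Σ − ignition loss = 499.9 pbw (summing oxide targets gives 500.0 pbw; against the stated basis, 500.0 pbw — any gap is answer rounding).
Batch grand total — Σ batch = 597.6 pbw; LOI removed, Σ of batch·LOI: 97.66 pbw; yield = glass ÷ total batch = 83.66%.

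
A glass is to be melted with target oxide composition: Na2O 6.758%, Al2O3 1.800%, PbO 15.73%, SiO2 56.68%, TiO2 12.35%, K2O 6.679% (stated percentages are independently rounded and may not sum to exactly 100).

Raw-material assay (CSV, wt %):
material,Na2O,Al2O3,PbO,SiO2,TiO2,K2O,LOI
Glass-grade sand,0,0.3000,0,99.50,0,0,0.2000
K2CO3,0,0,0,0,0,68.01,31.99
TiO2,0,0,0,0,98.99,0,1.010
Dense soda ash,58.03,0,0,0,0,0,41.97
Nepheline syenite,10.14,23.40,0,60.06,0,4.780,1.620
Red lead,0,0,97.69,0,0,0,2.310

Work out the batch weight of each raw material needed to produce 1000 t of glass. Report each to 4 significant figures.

The intermediate values are rounded to four significant figures when displayed. Every computation keeps full float precision at every stage — a single rounding finalizes each reported number; the derived quantities, which include LOI, the yield, net glass mass, the totals, six oxide percentages, are computed in exact precision, exactly as shown in the problem or the answer, using the weight values on 1000 t of glass.
Target oxide masses per 1000 t glass:
  Na2O: 6.758% × 1000 = 67.58 t
  Al2O3: 1.800% × 1000 = 18.00 t
  PbO: 15.73% × 1000 = 157.3 t
  SiO2: 56.68% × 1000 = 566.8 t
  TiO2: 12.35% × 1000 = 123.5 t
  K2O: 6.679% × 1000 = 66.79 t
Per-oxide balance check given the weights on record, on the stated basis (target by target, the sums agree up to rounding of the answer):
  Na2O: 104.2·0.5803 + 70.16·0.1014 = 67.58 t (target 67.58 t)
  Al2O3: 527.3·0.003000 + 70.16·0.2340 = 18.00 t (target 18.00 t)
  PbO: 161.0·0.9769 = 157.3 t (target 157.3 t)
  SiO2: 527.3·0.9950 + 70.16·0.6006 = 566.8 t (target 566.8 t)
  TiO2: 124.8·0.9899 = 123.5 t (target 123.5 t)
  K2O: 93.27·0.6801 + 70.16·0.04780 = 66.79 t (target 66.79 t)
Glass-mass bookkeeping: whole batch net of LOI = 1000 t (the targets, summed, come to 1000 t; the stated basis being 1000 t — gaps are rounding artifacts).
Total batch = Σ batch = 1081 t; LOI removed, Σ of batch·LOI: 80.74 t; yield: glass divided by total = 92.53%.

Batch per 1000 t glass:
  Glass-grade sand: 527.3 t
  K2CO3: 93.27 t
  TiO2: 124.8 t
  Dense soda ash: 104.2 t
  Nepheline syenite: 70.16 t
  Red lead: 161.0 t
Total batch = 1081 t; LOI loss = 80.74 t; yield = 92.53%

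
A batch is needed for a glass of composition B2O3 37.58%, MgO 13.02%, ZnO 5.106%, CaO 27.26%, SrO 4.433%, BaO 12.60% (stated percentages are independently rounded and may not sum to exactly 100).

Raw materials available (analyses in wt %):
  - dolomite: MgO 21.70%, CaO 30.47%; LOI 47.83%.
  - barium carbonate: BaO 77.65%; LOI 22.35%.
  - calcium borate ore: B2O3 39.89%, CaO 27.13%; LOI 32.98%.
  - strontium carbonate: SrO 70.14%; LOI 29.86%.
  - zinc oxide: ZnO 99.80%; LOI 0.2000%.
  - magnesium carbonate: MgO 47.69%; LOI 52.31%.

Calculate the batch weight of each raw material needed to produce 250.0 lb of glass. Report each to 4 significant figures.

The intermediate values are displayed rounded off to 4 significant digits within the worked lines. All arithmetic maintains full float precision in all steps; exactly one rounding lands on every reported figure; derived quantities, which include the totals, six oxide percentages, yield, ignition loss, net glass mass, are rebuilt at exact precision, as they appear in the problem or the answer, from the batch weights at 250.0 lb of glass.
Target oxide masses per 250.0 lb glass:
  B2O3: 37.58% × 250.0 = 93.95 lb
  MgO: 13.02% × 250.0 = 32.55 lb
  ZnO: 5.106% × 250.0 = 12.76 lb
  CaO: 27.26% × 250.0 = 68.15 lb
  SrO: 4.433% × 250.0 = 11.08 lb
  BaO: 12.60% × 250.0 = 31.50 lb
Checking each oxide sum given the weights on record, versus the basis set out (delivered sums recover each target exact up to rounding of places):
  B2O3: 235.5·0.3989 = 93.94 lb (target 93.95 lb)
  MgO: 13.96·0.2170 + 61.90·0.4769 = 32.55 lb (target 32.55 lb)
  ZnO: 12.79·0.9980 = 12.76 lb (target 12.76 lb)
  CaO: 13.96·0.3047 + 235.5·0.2713 = 68.14 lb (target 68.15 lb)
  SrO: 15.80·0.7014 = 11.08 lb (target 11.08 lb)
  BaO: 40.57·0.7765 = 31.50 lb (target 31.50 lb)
Consistency of the glass mass: whole batch net of LOI = 250.0 lb (targets for the oxides total 250.0 lb; basis as stated: 250.0 lb — a pure rounding effect).
Adding the batch up: Σ batch = 380.5 lb; loss to ignition Σ batch·LOI = 130.5 lb; the yield ratio, glass ÷ batch: 65.70%.

Batch per 250.0 lb glass:
  dolomite: 13.96 lb
  barium carbonate: 40.57 lb
  calcium borate ore: 235.5 lb
  strontium carbonate: 15.80 lb
  zinc oxide: 12.79 lb
  magnesium carbonate: 61.90 lb
Total batch = 380.5 lb; LOI loss = 130.5 lb; yield = 65.70%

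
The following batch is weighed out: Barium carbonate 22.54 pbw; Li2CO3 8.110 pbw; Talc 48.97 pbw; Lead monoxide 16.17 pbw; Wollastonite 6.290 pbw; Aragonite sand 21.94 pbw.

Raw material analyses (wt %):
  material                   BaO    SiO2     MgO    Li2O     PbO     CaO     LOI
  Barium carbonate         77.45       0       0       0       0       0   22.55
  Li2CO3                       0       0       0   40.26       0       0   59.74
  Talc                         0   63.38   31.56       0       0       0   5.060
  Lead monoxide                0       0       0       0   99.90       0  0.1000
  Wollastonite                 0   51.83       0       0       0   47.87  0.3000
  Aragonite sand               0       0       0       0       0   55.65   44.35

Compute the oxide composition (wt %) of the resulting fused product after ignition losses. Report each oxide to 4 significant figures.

In-progress results appear, rounded to four significant digits, across the worked steps — all internal work holds full precision all the way through — exactly one rounding is applied to every reported value — the derived quantities, including the totals, LOI, glass mass, the six compositions, yield, are recomputed using the weight values on 101.8 pbw of glass at full precision as set out in the problem or the answer.
What the batch supplies per oxide:
  BaO: 22.54·0.7745 = 17.46 pbw
  SiO2: 48.97·0.6338 + 6.290·0.5183 = 34.30 pbw
  MgO: 48.97·0.3156 = 15.45 pbw
  Li2O: 8.110·0.4026 = 3.265 pbw
  PbO: 16.17·0.9990 = 16.15 pbw
  CaO: 6.290·0.4787 + 21.94·0.5565 = 15.22 pbw
LOI: 22.54·0.2255 + 8.110·0.5974 + 48.97·0.05060 + 16.17·0.001000 + 6.290·0.003000 + 21.94·0.4435 = 22.17 pbw
batch − LOI leaves glass = 124.0 − 22.17 = 101.8 pbw (the oxide masses sum to this)
percent by weight: oxide/glass ×100

Glass mass = 101.8 pbw (batch 124.0 − LOI 22.17).
Composition: BaO 17.14%, SiO2 33.67%, MgO 15.17%, Li2O 3.206%, PbO 15.86%, CaO 14.94%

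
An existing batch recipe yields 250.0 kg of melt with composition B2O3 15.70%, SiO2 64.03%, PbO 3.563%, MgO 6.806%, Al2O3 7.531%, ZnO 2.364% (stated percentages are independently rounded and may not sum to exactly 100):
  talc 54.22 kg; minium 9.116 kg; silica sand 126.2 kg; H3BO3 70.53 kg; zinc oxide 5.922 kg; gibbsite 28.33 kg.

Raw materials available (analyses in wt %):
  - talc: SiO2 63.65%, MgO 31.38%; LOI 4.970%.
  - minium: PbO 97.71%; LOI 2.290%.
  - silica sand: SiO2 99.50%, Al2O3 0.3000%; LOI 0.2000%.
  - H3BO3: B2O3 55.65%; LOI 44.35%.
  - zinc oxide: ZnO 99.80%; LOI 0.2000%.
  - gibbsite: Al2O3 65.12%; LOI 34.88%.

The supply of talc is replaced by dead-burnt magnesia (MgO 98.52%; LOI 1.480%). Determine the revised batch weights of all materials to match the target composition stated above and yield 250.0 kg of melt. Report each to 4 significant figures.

Revised batch per 250.0 kg melt:
  dead-burnt magnesia: 17.27 kg
  minium: 9.116 kg
  silica sand: 160.9 kg
  H3BO3: 70.53 kg
  zinc oxide: 5.922 kg
  gibbsite: 28.17 kg
Total batch = 291.9 kg; LOI loss = 41.90 kg

Intermediates are printed rounded to 4 significant digits within the worked lines; every computation maintains full float precision throughout — each reported figure receives exactly one rounding. Derived quantities, including net glass mass, yield, ignition loss, totals, the six compositions, are carried starting from the weights per 250.0 kg of glass in exact precision, exactly as shown in either problem or answer.
Per-oxide target masses for 250.0 kg melt:
  B2O3: 15.70% × 250.0 = 39.25 kg
  SiO2: 64.03% × 250.0 = 160.1 kg
  PbO: 3.563% × 250.0 = 8.908 kg
  MgO: 6.806% × 250.0 = 17.02 kg
  Al2O3: 7.531% × 250.0 = 18.83 kg
  ZnO: 2.364% × 250.0 = 5.910 kg
Verifying the oxide balance working from each reported weight, per the basis as stated (sum by sum, the targets are met modulo rounding of the values):
  B2O3: 70.53·0.5565 = 39.25 kg (target 39.25 kg)
  SiO2: 160.9·0.9950 = 160.1 kg (target 160.1 kg)
  PbO: 9.116·0.9771 = 8.907 kg (target 8.908 kg)
  MgO: 17.27·0.9852 = 17.01 kg (target 17.02 kg)
  Al2O3: 160.9·0.003000 + 28.17·0.6512 = 18.83 kg (target 18.83 kg)
  ZnO: 5.922·0.9980 = 5.910 kg (target 5.910 kg)
Glass-mass sanity pass: whole batch net of LOI = 250.0 kg (oxide target masses add up to 250.0 kg; the stated basis being 250.0 kg — gaps are rounding artifacts).
Batch total: Σ batch = 291.9 kg; LOI removed, Σ of batch·LOI: 41.90 kg; yield = glass ÷ total batch = 85.64%.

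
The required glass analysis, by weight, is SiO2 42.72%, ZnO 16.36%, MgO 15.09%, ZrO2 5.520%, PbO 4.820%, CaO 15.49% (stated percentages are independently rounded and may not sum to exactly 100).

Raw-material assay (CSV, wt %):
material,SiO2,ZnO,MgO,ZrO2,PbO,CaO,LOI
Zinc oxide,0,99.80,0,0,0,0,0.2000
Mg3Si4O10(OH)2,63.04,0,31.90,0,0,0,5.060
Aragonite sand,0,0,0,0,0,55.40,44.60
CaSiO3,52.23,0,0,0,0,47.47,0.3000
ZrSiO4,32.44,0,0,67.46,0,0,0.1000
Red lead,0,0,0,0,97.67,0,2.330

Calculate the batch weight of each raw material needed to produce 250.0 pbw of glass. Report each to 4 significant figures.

Batch per 250.0 pbw glass:
  Zinc oxide: 40.98 pbw
  Mg3Si4O10(OH)2: 118.3 pbw
  Aragonite sand: 27.88 pbw
  CaSiO3: 49.04 pbw
  ZrSiO4: 20.46 pbw
  Red lead: 12.34 pbw
Total batch = 269.0 pbw; LOI loss = 18.96 pbw; yield = 92.95%

Intermediates are shown with 4-significant-figure rounding across the worked steps — every computation keeps full precision from first step to last; each reported value takes a single rounding — derived quantities (the totals, yield, ignition loss, glass mass, six oxide percentages) are rebuilt from the batch weights for 250.0 pbw of glass in full float precision as quoted within the problem or answer text.
Per-oxide target masses for 250.0 pbw glass:
  SiO2: 42.72% × 250.0 = 106.8 pbw
  ZnO: 16.36% × 250.0 = 40.90 pbw
  MgO: 15.09% × 250.0 = 37.72 pbw
  ZrO2: 5.520% × 250.0 = 13.80 pbw
  PbO: 4.820% × 250.0 = 12.05 pbw
  CaO: 15.49% × 250.0 = 38.72 pbw
Per-oxide balance check with the batch weights as given, relative to the basis at hand (oxide sums agree with the targets inside rounding margins):
  SiO2: 118.3·0.6304 + 49.04·0.5223 + 20.46·0.3244 = 106.8 pbw (target 106.8 pbw)
  ZnO: 40.98·0.9980 = 40.90 pbw (target 40.90 pbw)
  MgO: 118.3·0.3190 = 37.74 pbw (target 37.72 pbw)
  ZrO2: 20.46·0.6746 = 13.80 pbw (target 13.80 pbw)
  PbO: 12.34·0.9767 = 12.05 pbw (target 12.05 pbw)
  CaO: 27.88·0.5540 + 49.04·0.4747 = 38.72 pbw (target 38.72 pbw)
Mass balance on the glass: net batch after ignition = 250.0 pbw (targets for the oxides total 250.0 pbw; basis as stated: 250.0 pbw — any gap is answer rounding).
Adding the batch up: Σ batch = 269.0 pbw; LOI removed, Σ of batch·LOI: 18.96 pbw; yield: glass divided by total = 92.95%.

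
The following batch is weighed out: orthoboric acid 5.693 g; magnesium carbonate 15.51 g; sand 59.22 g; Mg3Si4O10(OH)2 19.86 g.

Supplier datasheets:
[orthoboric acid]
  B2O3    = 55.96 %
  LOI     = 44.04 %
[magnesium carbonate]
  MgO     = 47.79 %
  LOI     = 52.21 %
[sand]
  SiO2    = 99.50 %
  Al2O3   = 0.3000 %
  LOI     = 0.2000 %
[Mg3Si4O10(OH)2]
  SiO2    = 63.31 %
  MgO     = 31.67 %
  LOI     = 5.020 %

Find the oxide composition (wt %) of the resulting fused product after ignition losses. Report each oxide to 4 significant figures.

Glass mass = 88.56 g (batch 100.3 − LOI 11.72).
Composition: SiO2 80.73%, MgO 15.47%, B2O3 3.597%, Al2O3 0.2006%

Each numeric step carries full precision from first step to last. In-progress results are printed (rounded to 4 significant digits) when written out — a single rounding produces every reported number. All derived quantities are carried from the weighed amounts on 88.56 g of glass at full float precision (the four compositions, the yield, net glass mass, ignition loss, totals) as quoted within question or answer.
Oxide-by-oxide delivered mass:
  SiO2: 59.22·0.9950 + 19.86·0.6331 = 71.50 g
  MgO: 15.51·0.4779 + 19.86·0.3167 = 13.70 g
  B2O3: 5.693·0.5596 = 3.186 g
  Al2O3: 59.22·0.003000 = 0.1777 g
LOI: 5.693·0.4404 + 15.51·0.5221 + 59.22·0.002000 + 19.86·0.05020 = 11.72 g
Glass mass = batch − LOI = 100.3 − 11.72 = 88.56 g (the oxide masses sum to this)
percent by weight: oxide/glass ×100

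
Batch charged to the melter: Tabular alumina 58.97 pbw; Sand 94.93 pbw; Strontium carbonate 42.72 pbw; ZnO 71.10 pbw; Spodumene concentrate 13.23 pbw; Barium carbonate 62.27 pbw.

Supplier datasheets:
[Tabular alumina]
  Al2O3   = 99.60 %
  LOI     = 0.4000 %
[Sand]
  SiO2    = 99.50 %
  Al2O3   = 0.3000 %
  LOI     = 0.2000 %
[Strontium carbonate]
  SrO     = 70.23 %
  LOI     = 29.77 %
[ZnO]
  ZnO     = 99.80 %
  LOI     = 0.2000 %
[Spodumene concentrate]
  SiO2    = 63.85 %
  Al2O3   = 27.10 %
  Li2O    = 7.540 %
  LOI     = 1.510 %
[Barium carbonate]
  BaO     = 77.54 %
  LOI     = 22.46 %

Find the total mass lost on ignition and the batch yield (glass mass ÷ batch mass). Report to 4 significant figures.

The working math runs at full float precision through the solve; values along the way are displayed (rounded to four significant figures) on the page. Every reported value is rounded just once — all derived quantities, including six oxide percentages, LOI, net glass mass, totals, the yield, are computed from the batch weights on 315.7 pbw of glass at full float precision as set out in question or answer.
Loss on ignition, line by line:
  Tabular alumina: 58.97 × 0.004000 = 0.2359 pbw
  Sand: 94.93 × 0.002000 = 0.1899 pbw
  Strontium carbonate: 42.72 × 0.2977 = 12.72 pbw
  ZnO: 71.10 × 0.002000 = 0.1422 pbw
  Spodumene concentrate: 13.23 × 0.01510 = 0.1998 pbw
  Barium carbonate: 62.27 × 0.2246 = 13.99 pbw
Total LOI = 27.47 pbw
Glass = batch − LOI = 343.2 − 27.47 = 315.7 pbw

LOI loss = 27.47 pbw; glass = 315.7 pbw; yield = 92.00%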